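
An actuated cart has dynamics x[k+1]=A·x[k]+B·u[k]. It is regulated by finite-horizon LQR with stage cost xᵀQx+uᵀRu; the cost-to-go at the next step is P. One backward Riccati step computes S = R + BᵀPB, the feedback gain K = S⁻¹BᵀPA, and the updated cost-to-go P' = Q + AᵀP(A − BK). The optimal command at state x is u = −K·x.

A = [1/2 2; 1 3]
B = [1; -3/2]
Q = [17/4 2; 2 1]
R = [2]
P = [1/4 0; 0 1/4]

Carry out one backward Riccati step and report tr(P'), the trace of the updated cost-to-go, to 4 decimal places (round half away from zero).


BᵀP = [0.2500 -0.3750]
S = R + BᵀPB = [2] + [0.8125] = [2.8125]
BᵀPA = [-0.2500 -0.6250]
K = S⁻¹·BᵀPA = [-0.0889 -0.2222]
A−BK = [0.5889 2.2222; 0.8667 2.6667]
AᵀP(A−BK) = [0.2903 0.9444; 0.9444 3.1111]
P' = Q + AᵀP(A−BK) = [4.5403 2.9444; 2.9444 4.1111]
tr(P') = 8.6514

8.6514


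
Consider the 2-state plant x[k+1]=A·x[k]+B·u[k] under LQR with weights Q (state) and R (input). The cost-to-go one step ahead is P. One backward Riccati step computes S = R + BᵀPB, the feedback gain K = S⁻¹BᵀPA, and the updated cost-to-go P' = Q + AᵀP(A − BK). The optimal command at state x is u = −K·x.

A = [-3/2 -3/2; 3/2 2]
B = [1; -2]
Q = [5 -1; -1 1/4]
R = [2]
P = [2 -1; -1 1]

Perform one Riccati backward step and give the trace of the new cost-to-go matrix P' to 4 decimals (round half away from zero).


BᵀP = [4.0000 -3.0000]
S = R + BᵀPB = [2] + [10.0000] = [12.0000]
BᵀPA = [-10.5000 -12.0000]
K = S⁻¹·BᵀPA = [-0.8750 -1.0000]
A−BK = [-0.6250 -0.5000; -0.2500 0.0000]
AᵀP(A−BK) = [2.0625 2.2500; 2.2500 2.5000]
P' = Q + AᵀP(A−BK) = [7.0625 1.2500; 1.2500 2.7500]
tr(P') = 9.8125

9.8125


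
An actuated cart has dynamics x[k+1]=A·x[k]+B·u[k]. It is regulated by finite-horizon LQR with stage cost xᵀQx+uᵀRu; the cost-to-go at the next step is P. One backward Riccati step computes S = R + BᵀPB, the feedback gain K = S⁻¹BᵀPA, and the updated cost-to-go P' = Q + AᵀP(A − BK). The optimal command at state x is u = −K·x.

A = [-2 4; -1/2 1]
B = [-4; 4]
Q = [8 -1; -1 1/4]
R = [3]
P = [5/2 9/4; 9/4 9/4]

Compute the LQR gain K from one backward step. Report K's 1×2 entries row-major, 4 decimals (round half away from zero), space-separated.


0.2857 -0.5714

BᵀP = [-1.0000 0.0000]
S = R + BᵀPB = [3] + [4.0000] = [7.0000]
BᵀPA = [2.0000 -4.0000]
K = S⁻¹·BᵀPA = [0.2857 -0.5714]
A−BK = [-0.8571 1.7143; -1.6429 3.2857]
AᵀP(A−BK) = [14.4911 -28.9821; -28.9821 57.9643]
P' = Q + AᵀP(A−BK) = [22.4911 -29.9821; -29.9821 58.2143]
tr(P') = 80.7054


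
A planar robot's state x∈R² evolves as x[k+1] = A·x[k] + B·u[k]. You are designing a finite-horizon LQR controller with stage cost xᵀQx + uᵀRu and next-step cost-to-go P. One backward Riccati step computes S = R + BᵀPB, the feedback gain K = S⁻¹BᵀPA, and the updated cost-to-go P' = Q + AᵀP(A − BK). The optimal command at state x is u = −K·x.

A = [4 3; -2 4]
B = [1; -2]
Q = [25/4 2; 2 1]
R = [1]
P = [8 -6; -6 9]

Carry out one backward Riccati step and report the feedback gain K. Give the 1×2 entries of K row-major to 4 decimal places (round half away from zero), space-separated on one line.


BᵀP = [20.0000 -24.0000]
S = R + BᵀPB = [1] + [68.0000] = [69.0000]
BᵀPA = [128.0000 -36.0000]
K = S⁻¹·BᵀPA = [1.8551 -0.5217]
A−BK = [2.1449 3.5217; 1.7101 2.9565]
AᵀP(A−BK) = [22.5507 30.7826; 30.7826 53.2174]
P' = Q + AᵀP(A−BK) = [28.8007 32.7826; 32.7826 54.2174]
tr(P') = 83.0181

1.8551 -0.5217


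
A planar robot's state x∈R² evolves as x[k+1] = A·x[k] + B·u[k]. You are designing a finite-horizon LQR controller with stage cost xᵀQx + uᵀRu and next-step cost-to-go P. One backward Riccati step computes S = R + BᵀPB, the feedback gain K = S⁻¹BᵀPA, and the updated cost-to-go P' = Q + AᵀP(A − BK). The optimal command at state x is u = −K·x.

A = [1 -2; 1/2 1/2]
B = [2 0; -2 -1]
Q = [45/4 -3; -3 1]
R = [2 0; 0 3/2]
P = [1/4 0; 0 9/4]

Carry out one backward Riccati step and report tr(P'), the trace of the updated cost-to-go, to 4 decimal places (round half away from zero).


BᵀP = [0.5000 -4.5000; 0.0000 -2.2500]
S = R + BᵀPB = [2 0; 0 3/2] + [10.0000 4.5000; 4.5000 2.2500] = [12.0000 4.5000; 4.5000 3.7500]
BᵀPA = [-1.7500 -3.2500; -1.1250 -1.1250]
K = S⁻¹·BᵀPA = [-0.0606 -0.2879; -0.2273 0.0455]
A−BK = [1.1212 -1.4242; 0.1515 -0.0303]
AᵀP(A−BK) = [0.4508 -0.3902; -0.3902 0.6780]
P' = Q + AᵀP(A−BK) = [11.7008 -3.3902; -3.3902 1.6780]
tr(P') = 13.3788

13.3788


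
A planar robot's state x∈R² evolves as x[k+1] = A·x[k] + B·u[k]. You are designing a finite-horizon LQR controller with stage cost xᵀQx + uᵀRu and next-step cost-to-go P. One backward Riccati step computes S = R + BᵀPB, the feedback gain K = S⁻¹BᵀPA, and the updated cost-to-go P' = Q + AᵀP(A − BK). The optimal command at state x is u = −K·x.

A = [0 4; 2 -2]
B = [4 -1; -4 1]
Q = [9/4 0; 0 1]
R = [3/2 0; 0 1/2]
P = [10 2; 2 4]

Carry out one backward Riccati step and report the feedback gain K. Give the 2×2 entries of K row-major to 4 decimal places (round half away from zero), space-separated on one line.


BᵀP = [32.0000 -8.0000; -8.0000 2.0000]
S = R + BᵀPB = [3/2 0; 0 1/2] + [160.0000 -40.0000; -40.0000 10.0000] = [161.5000 -40.0000; -40.0000 10.5000]
BᵀPA = [-16.0000 144.0000; 4.0000 -36.0000]
K = S⁻¹·BᵀPA = [-0.0836 0.7520; 0.0627 -0.5640]
A−BK = [0.3969 0.4282; 1.6031 1.5718]
AᵀP(A−BK) = [14.4125 14.2872; 14.2872 15.4151]
P' = Q + AᵀP(A−BK) = [16.6625 14.2872; 14.2872 16.4151]
tr(P') = 33.0777

-0.0836 0.7520 0.0627 -0.5640


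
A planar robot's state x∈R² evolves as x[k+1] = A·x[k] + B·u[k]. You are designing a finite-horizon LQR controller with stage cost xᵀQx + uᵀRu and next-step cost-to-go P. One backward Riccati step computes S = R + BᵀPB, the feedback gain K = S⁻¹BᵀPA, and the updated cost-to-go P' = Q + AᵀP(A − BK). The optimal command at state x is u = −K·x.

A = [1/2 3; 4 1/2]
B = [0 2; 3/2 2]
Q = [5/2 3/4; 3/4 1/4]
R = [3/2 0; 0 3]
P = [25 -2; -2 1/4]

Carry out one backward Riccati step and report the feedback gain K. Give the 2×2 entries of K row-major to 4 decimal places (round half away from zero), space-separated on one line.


BᵀP = [-3.0000 0.3750; 46.0000 -3.5000]
S = R + BᵀPB = [3/2 0; 0 3] + [0.5625 -5.2500; -5.2500 85.0000] = [2.0625 -5.2500; -5.2500 88.0000]
BᵀPA = [0.0000 -8.8125; 9.0000 136.2500]
K = S⁻¹·BᵀPA = [0.3069 -0.3910; 0.1206 1.5250]
A−BK = [0.2588 -0.0499; 3.2984 -1.9635]
AᵀP(A−BK) = [1.1647 -0.2247; -0.2247 7.8398]
P' = Q + AᵀP(A−BK) = [3.6647 0.5253; 0.5253 8.0898]
tr(P') = 11.7546

0.3069 -0.3910 0.1206 1.5250


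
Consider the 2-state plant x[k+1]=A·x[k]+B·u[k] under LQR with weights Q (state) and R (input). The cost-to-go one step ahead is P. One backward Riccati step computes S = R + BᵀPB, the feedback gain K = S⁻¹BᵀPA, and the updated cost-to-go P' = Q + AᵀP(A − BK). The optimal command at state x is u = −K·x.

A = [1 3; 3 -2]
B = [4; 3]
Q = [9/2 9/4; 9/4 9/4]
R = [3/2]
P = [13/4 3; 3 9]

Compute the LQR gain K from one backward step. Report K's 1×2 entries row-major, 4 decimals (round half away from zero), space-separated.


BᵀP = [22.0000 39.0000]
S = R + BᵀPB = [3/2] + [205.0000] = [206.5000]
BᵀPA = [139.0000 -12.0000]
K = S⁻¹·BᵀPA = [0.6731 -0.0581]
A−BK = [-1.6925 3.2324; 0.9806 -1.8257]
AᵀP(A−BK) = [8.6858 -15.1725; -15.1725 28.5527]
P' = Q + AᵀP(A−BK) = [13.1858 -12.9225; -12.9225 30.8027]
tr(P') = 43.9885

0.6731 -0.0581


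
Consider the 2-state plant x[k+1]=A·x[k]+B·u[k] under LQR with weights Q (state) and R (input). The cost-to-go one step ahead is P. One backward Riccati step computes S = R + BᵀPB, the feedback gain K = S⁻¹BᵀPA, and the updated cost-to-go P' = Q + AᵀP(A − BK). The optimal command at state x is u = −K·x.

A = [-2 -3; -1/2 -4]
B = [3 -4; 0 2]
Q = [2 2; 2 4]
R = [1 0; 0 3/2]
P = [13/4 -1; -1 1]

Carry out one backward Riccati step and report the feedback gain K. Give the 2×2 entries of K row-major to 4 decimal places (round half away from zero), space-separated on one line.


-0.5444 -1.6276 0.0340 -0.7108

BᵀP = [9.7500 -3.0000; -15.0000 6.0000]
S = R + BᵀPB = [1 0; 0 3/2] + [29.2500 -45.0000; -45.0000 72.0000] = [30.2500 -45.0000; -45.0000 73.5000]
BᵀPA = [-18.0000 -17.2500; 27.0000 21.0000]
K = S⁻¹·BᵀPA = [-0.5444 -1.6276; 0.0340 -0.7108]
A−BK = [-0.2306 -0.9603; -0.5681 -2.5784]
AᵀP(A−BK) = [0.5317 1.8941; 1.8941 8.1002]
P' = Q + AᵀP(A−BK) = [2.5317 3.8941; 3.8941 12.1002]
tr(P') = 14.6319


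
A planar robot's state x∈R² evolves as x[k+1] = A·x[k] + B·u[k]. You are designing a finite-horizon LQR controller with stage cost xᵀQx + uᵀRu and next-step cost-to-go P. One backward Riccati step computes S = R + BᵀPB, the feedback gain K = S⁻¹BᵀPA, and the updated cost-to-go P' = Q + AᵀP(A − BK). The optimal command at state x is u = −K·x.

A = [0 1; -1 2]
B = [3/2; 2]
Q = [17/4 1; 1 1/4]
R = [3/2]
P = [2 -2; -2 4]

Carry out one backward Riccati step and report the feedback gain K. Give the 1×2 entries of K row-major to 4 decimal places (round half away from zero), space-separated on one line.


-0.5000 0.9000

BᵀP = [-1.0000 5.0000]
S = R + BᵀPB = [3/2] + [8.5000] = [10.0000]
BᵀPA = [-5.0000 9.0000]
K = S⁻¹·BᵀPA = [-0.5000 0.9000]
A−BK = [0.7500 -0.3500; 0.0000 0.2000]
AᵀP(A−BK) = [1.5000 -1.5000; -1.5000 1.9000]
P' = Q + AᵀP(A−BK) = [5.7500 -0.5000; -0.5000 2.1500]
tr(P') = 7.9000


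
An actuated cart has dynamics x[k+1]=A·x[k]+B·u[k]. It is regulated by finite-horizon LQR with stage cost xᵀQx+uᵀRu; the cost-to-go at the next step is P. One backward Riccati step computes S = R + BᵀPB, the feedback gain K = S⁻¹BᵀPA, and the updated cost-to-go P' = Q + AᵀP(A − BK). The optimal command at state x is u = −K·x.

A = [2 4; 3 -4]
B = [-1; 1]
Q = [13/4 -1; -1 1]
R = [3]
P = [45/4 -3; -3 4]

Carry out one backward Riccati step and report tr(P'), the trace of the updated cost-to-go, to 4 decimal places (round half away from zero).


88.9923

BᵀP = [-14.2500 7.0000]
S = R + BᵀPB = [3] + [21.2500] = [24.2500]
BᵀPA = [-7.5000 -85.0000]
K = S⁻¹·BᵀPA = [-0.3093 -3.5052]
A−BK = [1.6907 0.4948; 3.3093 -0.4948]
AᵀP(A−BK) = [42.6804 3.7113; 3.7113 42.0619]
P' = Q + AᵀP(A−BK) = [45.9304 2.7113; 2.7113 43.0619]
tr(P') = 88.9923


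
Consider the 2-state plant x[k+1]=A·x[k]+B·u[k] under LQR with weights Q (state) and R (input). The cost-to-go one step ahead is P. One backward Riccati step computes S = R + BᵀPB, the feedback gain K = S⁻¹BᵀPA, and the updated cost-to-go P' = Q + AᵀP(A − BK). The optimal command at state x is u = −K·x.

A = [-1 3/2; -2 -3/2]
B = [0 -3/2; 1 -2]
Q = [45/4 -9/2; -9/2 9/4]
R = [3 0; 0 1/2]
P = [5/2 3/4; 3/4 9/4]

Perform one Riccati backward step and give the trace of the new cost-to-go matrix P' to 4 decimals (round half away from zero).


BᵀP = [0.7500 2.2500; -5.2500 -5.6250]
S = R + BᵀPB = [3 0; 0 1/2] + [2.2500 -5.6250; -5.6250 19.1250] = [5.2500 -5.6250; -5.6250 19.6250]
BᵀPA = [-5.2500 -2.2500; 16.5000 0.5625]
K = S⁻¹·BᵀPA = [-0.1431 -0.5742; 0.7997 -0.1359]
A−BK = [0.1996 1.2961; -0.2574 -1.1976]
AᵀP(A−BK) = [0.5529 1.1031; 1.1031 6.0970]
P' = Q + AᵀP(A−BK) = [11.8029 -3.3969; -3.3969 8.3470]
tr(P') = 20.1499

20.1499


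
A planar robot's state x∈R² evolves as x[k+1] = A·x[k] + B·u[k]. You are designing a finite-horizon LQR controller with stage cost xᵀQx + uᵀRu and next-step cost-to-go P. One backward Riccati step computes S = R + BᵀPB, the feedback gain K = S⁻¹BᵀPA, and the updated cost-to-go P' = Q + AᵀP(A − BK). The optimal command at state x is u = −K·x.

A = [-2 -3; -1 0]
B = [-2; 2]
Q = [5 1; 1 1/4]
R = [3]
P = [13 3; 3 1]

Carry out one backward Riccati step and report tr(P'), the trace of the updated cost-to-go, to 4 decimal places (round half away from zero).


BᵀP = [-20.0000 -4.0000]
S = R + BᵀPB = [3] + [32.0000] = [35.0000]
BᵀPA = [44.0000 60.0000]
K = S⁻¹·BᵀPA = [1.2571 1.7143]
A−BK = [0.5143 0.4286; -3.5143 -3.4286]
AᵀP(A−BK) = [9.6857 11.5714; 11.5714 14.1429]
P' = Q + AᵀP(A−BK) = [14.6857 12.5714; 12.5714 14.3929]
tr(P') = 29.0786

29.0786


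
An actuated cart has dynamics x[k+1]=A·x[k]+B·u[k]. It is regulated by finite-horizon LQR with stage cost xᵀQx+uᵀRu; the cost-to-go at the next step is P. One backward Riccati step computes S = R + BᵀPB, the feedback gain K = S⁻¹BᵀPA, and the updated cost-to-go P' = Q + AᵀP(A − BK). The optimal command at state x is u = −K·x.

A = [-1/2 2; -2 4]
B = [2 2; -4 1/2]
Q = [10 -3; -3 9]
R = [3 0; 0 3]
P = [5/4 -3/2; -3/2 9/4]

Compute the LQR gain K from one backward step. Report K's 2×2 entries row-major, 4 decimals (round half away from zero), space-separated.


BᵀP = [8.5000 -12.0000; 1.7500 -1.8750]
S = R + BᵀPB = [3 0; 0 3] + [65.0000 11.0000; 11.0000 2.5625] = [68.0000 11.0000; 11.0000 5.5625]
BᵀPA = [19.7500 -31.0000; 2.8750 -4.0000]
K = S⁻¹·BᵀPA = [0.3041 -0.4993; -0.0845 0.2682]
A−BK = [-0.9391 2.4621; -0.7413 1.8688]
AᵀP(A−BK) = [0.5492 -1.1605; -1.1605 2.5955]
P' = Q + AᵀP(A−BK) = [10.5492 -4.1605; -4.1605 11.5955]
tr(P') = 22.1447

0.3041 -0.4993 -0.0845 0.2682


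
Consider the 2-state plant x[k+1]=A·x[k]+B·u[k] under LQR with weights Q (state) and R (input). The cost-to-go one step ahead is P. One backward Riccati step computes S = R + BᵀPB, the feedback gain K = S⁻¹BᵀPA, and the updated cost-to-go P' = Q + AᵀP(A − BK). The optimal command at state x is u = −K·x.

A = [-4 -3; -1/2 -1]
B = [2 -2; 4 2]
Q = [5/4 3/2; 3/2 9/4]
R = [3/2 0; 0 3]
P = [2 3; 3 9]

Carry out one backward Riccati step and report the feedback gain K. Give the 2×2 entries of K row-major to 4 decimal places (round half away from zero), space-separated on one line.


BᵀP = [16.0000 42.0000; 2.0000 12.0000]
S = R + BᵀPB = [3/2 0; 0 3] + [200.0000 52.0000; 52.0000 20.0000] = [201.5000 52.0000; 52.0000 23.0000]
BᵀPA = [-85.0000 -90.0000; -14.0000 -18.0000]
K = S⁻¹·BᵀPA = [-0.6356 -0.5874; 0.8283 0.5455]
A−BK = [-1.0723 -0.7343; 0.3858 0.2587]
AᵀP(A−BK) = [3.8211 2.7063; 2.7063 1.9510]
P' = Q + AᵀP(A−BK) = [5.0711 4.2063; 4.2063 4.2010]
tr(P') = 9.2721

-0.6356 -0.5874 0.8283 0.5455


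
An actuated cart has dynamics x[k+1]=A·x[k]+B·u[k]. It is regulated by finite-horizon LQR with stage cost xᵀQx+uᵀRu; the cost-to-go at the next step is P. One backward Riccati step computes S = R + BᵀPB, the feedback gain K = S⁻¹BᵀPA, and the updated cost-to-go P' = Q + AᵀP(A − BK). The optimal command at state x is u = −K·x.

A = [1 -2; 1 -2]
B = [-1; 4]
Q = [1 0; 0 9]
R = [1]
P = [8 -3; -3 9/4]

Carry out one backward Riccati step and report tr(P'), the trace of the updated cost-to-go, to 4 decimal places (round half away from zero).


BᵀP = [-20.0000 12.0000]
S = R + BᵀPB = [1] + [68.0000] = [69.0000]
BᵀPA = [-8.0000 16.0000]
K = S⁻¹·BᵀPA = [-0.1159 0.2319]
A−BK = [0.8841 -1.7681; 1.4638 -2.9275]
AᵀP(A−BK) = [3.3225 -6.6449; -6.6449 13.2899]
P' = Q + AᵀP(A−BK) = [4.3225 -6.6449; -6.6449 22.2899]
tr(P') = 26.6123

26.6123


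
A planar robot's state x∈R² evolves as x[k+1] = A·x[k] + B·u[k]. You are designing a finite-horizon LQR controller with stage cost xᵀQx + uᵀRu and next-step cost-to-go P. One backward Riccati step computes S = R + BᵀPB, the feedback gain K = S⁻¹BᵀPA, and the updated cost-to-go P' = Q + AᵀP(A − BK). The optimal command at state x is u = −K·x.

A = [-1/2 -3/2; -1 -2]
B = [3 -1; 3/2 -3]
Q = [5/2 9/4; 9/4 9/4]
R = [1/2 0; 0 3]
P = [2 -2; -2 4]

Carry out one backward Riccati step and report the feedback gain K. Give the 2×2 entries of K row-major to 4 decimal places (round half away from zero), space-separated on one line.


-0.0732 -0.3321 0.2683 0.4484

BᵀP = [3.0000 0.0000; 4.0000 -10.0000]
S = R + BᵀPB = [1/2 0; 0 3] + [9.0000 -3.0000; -3.0000 26.0000] = [9.5000 -3.0000; -3.0000 29.0000]
BᵀPA = [-1.5000 -4.5000; 8.0000 14.0000]
K = S⁻¹·BᵀPA = [-0.0732 -0.3321; 0.2683 0.4484]
A−BK = [-0.0122 -0.0553; -0.0854 -0.1567]
AᵀP(A−BK) = [0.2439 0.4146; 0.4146 0.7280]
P' = Q + AᵀP(A−BK) = [2.7439 2.6646; 2.6646 2.9780]
tr(P') = 5.7219


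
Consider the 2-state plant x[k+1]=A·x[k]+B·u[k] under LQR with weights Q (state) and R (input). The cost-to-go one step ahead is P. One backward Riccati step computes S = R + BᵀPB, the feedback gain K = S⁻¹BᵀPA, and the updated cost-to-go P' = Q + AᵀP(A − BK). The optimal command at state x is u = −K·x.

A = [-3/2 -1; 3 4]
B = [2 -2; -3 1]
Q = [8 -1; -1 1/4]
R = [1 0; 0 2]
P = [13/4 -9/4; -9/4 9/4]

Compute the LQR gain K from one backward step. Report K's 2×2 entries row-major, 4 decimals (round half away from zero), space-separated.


BᵀP = [13.2500 -11.2500; -8.7500 6.7500]
S = R + BᵀPB = [1 0; 0 2] + [60.2500 -37.7500; -37.7500 24.2500] = [61.2500 -37.7500; -37.7500 26.2500]
BᵀPA = [-53.6250 -58.2500; 33.3750 35.7500]
K = S⁻¹·BᵀPA = [-0.8085 -0.9822; 0.1088 -0.0506]
A−BK = [0.3345 0.8632; 0.4658 1.1040]
AᵀP(A−BK) = [0.8280 1.1430; 1.1430 1.8454]
P' = Q + AᵀP(A−BK) = [8.8280 0.1430; 0.1430 2.0954]
tr(P') = 10.9234

-0.8085 -0.9822 0.1088 -0.0506


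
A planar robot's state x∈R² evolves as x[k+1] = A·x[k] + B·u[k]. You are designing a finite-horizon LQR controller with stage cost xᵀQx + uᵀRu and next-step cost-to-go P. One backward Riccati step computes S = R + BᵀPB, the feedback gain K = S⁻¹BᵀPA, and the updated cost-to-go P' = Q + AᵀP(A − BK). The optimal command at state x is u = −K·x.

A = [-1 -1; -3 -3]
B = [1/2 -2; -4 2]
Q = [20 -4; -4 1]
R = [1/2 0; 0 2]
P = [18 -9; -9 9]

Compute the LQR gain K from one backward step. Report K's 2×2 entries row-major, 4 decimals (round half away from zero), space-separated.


BᵀP = [45.0000 -40.5000; -54.0000 36.0000]
S = R + BᵀPB = [1/2 0; 0 2] + [184.5000 -171.0000; -171.0000 180.0000] = [185.0000 -171.0000; -171.0000 182.0000]
BᵀPA = [76.5000 76.5000; -54.0000 -54.0000]
K = S⁻¹·BᵀPA = [1.0587 1.0587; 0.6980 0.6980]
A−BK = [-0.1333 -0.1333; -0.1612 -0.1612]
AᵀP(A−BK) = [1.7019 1.7019; 1.7019 1.7019]
P' = Q + AᵀP(A−BK) = [21.7019 -2.2981; -2.2981 2.7019]
tr(P') = 24.4037

1.0587 1.0587 0.6980 0.6980


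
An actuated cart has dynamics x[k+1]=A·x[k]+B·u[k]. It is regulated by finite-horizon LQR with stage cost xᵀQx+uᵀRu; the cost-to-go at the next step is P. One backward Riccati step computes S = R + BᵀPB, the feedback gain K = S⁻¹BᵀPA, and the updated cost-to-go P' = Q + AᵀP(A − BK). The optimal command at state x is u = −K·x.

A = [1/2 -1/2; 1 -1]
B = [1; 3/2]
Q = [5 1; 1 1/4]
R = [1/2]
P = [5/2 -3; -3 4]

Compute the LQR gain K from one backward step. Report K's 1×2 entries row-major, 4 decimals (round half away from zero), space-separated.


0.6667 -0.6667

BᵀP = [-2.0000 3.0000]
S = R + BᵀPB = [1/2] + [2.5000] = [3.0000]
BᵀPA = [2.0000 -2.0000]
K = S⁻¹·BᵀPA = [0.6667 -0.6667]
A−BK = [-0.1667 0.1667; 0.0000 0.0000]
AᵀP(A−BK) = [0.2917 -0.2917; -0.2917 0.2917]
P' = Q + AᵀP(A−BK) = [5.2917 0.7083; 0.7083 0.5417]
tr(P') = 5.8333


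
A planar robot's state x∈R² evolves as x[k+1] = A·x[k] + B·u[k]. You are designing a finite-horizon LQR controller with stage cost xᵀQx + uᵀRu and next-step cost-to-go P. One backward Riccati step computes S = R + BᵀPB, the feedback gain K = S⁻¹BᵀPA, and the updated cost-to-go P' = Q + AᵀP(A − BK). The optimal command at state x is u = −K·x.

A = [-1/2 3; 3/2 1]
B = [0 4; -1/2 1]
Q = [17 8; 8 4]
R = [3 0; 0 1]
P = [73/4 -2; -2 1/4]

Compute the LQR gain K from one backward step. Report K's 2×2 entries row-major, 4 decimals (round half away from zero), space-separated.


BᵀP = [1.0000 -0.1250; 71.0000 -7.7500]
S = R + BᵀPB = [3 0; 0 1] + [0.0625 3.8750; 3.8750 276.2500] = [3.0625 3.8750; 3.8750 277.2500]
BᵀPA = [-0.6875 2.8750; -47.1250 205.2500]
K = S⁻¹·BᵀPA = [-0.0096 0.0021; -0.1698 0.7403]
A−BK = [0.1794 0.0389; 1.6650 0.2608]
AᵀP(A−BK) = [0.1147 -0.1130; -0.1130 0.5521]
P' = Q + AᵀP(A−BK) = [17.1147 7.8870; 7.8870 4.5521]
tr(P') = 21.6668

-0.0096 0.0021 -0.1698 0.7403


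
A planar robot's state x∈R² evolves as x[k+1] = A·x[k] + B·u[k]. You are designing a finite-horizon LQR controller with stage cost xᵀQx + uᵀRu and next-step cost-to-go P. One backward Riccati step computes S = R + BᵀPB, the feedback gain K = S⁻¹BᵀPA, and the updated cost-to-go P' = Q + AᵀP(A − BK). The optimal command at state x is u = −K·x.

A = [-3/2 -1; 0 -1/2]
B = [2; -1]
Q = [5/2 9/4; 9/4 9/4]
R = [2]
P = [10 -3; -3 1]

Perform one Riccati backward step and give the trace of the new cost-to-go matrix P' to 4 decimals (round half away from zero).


BᵀP = [23.0000 -7.0000]
S = R + BᵀPB = [2] + [53.0000] = [55.0000]
BᵀPA = [-34.5000 -19.5000]
K = S⁻¹·BᵀPA = [-0.6273 -0.3545]
A−BK = [-0.2455 -0.2909; -0.6273 -0.8545]
AᵀP(A−BK) = [0.8591 0.5182; 0.5182 0.3364]
P' = Q + AᵀP(A−BK) = [3.3591 2.7682; 2.7682 2.5864]
tr(P') = 5.9455

5.9455


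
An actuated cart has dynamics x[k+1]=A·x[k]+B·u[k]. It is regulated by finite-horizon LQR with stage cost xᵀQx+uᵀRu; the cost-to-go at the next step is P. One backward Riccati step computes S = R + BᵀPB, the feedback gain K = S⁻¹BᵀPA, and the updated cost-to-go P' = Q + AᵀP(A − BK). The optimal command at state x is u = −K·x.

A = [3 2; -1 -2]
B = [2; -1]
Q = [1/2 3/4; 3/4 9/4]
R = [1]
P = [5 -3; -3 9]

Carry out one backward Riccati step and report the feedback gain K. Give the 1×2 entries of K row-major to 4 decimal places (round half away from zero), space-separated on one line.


BᵀP = [13.0000 -15.0000]
S = R + BᵀPB = [1] + [41.0000] = [42.0000]
BᵀPA = [54.0000 56.0000]
K = S⁻¹·BᵀPA = [1.2857 1.3333]
A−BK = [0.4286 -0.6667; 0.2857 -0.6667]
AᵀP(A−BK) = [2.5714 0.0000; 0.0000 5.3333]
P' = Q + AᵀP(A−BK) = [3.0714 0.7500; 0.7500 7.5833]
tr(P') = 10.6548

1.2857 1.3333


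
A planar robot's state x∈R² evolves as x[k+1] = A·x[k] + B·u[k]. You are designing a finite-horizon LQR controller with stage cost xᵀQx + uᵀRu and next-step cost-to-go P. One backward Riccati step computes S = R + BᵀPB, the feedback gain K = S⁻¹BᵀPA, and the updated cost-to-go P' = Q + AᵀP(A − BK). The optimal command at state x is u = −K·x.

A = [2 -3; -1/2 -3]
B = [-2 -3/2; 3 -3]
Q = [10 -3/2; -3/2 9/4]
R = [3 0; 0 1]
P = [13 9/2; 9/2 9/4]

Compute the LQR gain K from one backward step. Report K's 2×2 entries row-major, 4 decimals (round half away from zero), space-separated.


-0.5156 0.3658 -0.5066 1.4305

BᵀP = [-12.5000 -2.2500; -33.0000 -13.5000]
S = R + BᵀPB = [3 0; 0 1] + [18.2500 25.5000; 25.5000 90.0000] = [21.2500 25.5000; 25.5000 91.0000]
BᵀPA = [-23.8750 44.2500; -59.2500 139.5000]
K = S⁻¹·BᵀPA = [-0.5156 0.3658; -0.5066 1.4305]
A−BK = [0.2089 -0.1227; -0.4731 0.1940]
AᵀP(A−BK) = [1.2356 -1.3866; -1.3866 2.5138]
P' = Q + AᵀP(A−BK) = [11.2356 -2.8866; -2.8866 4.7638]
tr(P') = 15.9994


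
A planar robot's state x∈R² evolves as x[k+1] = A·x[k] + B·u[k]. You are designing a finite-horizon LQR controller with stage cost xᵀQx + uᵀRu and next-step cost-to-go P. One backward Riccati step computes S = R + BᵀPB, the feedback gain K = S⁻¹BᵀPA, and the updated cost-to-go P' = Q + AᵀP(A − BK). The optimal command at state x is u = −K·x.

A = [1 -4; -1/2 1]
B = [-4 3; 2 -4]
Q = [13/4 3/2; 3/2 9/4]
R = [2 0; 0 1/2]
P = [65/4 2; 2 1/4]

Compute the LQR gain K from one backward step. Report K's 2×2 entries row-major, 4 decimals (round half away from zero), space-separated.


BᵀP = [-61.0000 -7.5000; 40.7500 5.0000]
S = R + BᵀPB = [2 0; 0 1/2] + [229.0000 -153.0000; -153.0000 102.2500] = [231.0000 -153.0000; -153.0000 102.7500]
BᵀPA = [-57.2500 236.5000; 38.2500 -158.0000]
K = S⁻¹·BᵀPA = [-0.0925 0.3874; 0.2345 -0.9609]
A−BK = [-0.0736 0.4322; 0.6230 -3.6184]
AᵀP(A−BK) = [0.0463 -0.1937; -0.1937 0.8149]
P' = Q + AᵀP(A−BK) = [3.2963 1.3063; 1.3063 3.0649]
tr(P') = 6.3612

-0.0925 0.3874 0.2345 -0.9609


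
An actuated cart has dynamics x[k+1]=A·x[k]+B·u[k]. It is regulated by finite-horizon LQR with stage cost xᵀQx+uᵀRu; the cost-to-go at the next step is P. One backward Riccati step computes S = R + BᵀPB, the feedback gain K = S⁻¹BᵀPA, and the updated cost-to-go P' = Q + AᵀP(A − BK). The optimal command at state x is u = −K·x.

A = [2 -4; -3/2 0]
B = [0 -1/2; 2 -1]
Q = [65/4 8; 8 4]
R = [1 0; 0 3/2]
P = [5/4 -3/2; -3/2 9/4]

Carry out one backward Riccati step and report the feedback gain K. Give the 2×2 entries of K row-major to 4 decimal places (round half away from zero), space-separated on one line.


BᵀP = [-3.0000 4.5000; 0.8750 -1.5000]
S = R + BᵀPB = [1 0; 0 3/2] + [9.0000 -3.0000; -3.0000 1.0625] = [10.0000 -3.0000; -3.0000 2.5625]
BᵀPA = [-12.7500 12.0000; 4.0000 -3.5000]
K = S⁻¹·BᵀPA = [-1.2434 1.2180; 0.1053 0.0602]
A−BK = [2.0526 -3.9699; 1.0921 -2.3759]
AᵀP(A−BK) = [2.7878 -3.7105; -3.7105 5.5940]
P' = Q + AᵀP(A−BK) = [19.0378 4.2895; 4.2895 9.5940]
tr(P') = 28.6318

-1.2434 1.2180 0.1053 0.0602


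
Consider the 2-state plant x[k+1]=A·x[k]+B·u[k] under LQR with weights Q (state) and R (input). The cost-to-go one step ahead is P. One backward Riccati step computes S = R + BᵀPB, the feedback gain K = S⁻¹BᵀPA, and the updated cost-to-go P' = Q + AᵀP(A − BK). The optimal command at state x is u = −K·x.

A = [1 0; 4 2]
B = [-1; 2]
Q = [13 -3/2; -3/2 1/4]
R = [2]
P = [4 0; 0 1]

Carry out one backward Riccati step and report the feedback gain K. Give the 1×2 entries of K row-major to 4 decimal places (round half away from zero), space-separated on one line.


0.4000 0.4000

BᵀP = [-4.0000 2.0000]
S = R + BᵀPB = [2] + [8.0000] = [10.0000]
BᵀPA = [4.0000 4.0000]
K = S⁻¹·BᵀPA = [0.4000 0.4000]
A−BK = [1.4000 0.4000; 3.2000 1.2000]
AᵀP(A−BK) = [18.4000 6.4000; 6.4000 2.4000]
P' = Q + AᵀP(A−BK) = [31.4000 4.9000; 4.9000 2.6500]
tr(P') = 34.0500


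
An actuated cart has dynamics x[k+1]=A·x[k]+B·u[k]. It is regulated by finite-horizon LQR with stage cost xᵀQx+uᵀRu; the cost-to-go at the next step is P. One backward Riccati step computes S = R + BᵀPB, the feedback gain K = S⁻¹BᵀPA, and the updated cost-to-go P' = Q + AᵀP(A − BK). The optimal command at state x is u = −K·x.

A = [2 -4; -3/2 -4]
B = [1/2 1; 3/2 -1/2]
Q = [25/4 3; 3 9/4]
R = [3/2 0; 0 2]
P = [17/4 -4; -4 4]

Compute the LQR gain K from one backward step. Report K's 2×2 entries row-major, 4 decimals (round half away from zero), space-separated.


BᵀP = [-3.8750 4.0000; 6.2500 -6.0000]
S = R + BᵀPB = [3/2 0; 0 2] + [4.0625 -5.8750; -5.8750 9.2500] = [5.5625 -5.8750; -5.8750 11.2500]
BᵀPA = [-13.7500 -0.5000; 21.5000 -1.0000]
K = S⁻¹·BᵀPA = [-1.0111 -0.4098; 1.3831 -0.3029]
A−BK = [1.1225 -3.4922; 0.7082 -3.5367]
AᵀP(A−BK) = [6.3608 -1.1225; -1.1225 3.4922]
P' = Q + AᵀP(A−BK) = [12.6108 1.8775; 1.8775 5.7422]
tr(P') = 18.3530

-1.0111 -0.4098 1.3831 -0.3029


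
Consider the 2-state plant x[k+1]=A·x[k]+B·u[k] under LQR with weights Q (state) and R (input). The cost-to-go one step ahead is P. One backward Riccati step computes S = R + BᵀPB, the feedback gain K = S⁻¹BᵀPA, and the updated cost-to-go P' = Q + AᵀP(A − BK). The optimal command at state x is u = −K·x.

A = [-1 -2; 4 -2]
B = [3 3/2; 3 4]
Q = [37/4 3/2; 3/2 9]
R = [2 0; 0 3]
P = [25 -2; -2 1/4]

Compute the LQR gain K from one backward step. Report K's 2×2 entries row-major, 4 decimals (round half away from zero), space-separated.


-0.5634 -0.5995 0.2287 -0.1412

BᵀP = [69.0000 -5.2500; 29.5000 -2.0000]
S = R + BᵀPB = [2 0; 0 3] + [191.2500 82.5000; 82.5000 36.2500] = [193.2500 82.5000; 82.5000 39.2500]
BᵀPA = [-90.0000 -127.5000; -37.5000 -55.0000]
K = S⁻¹·BᵀPA = [-0.5634 -0.5995; 0.2287 -0.1412]
A−BK = [0.3470 0.0103; 4.7752 0.3634]
AᵀP(A−BK) = [2.8746 0.7511; 0.7511 0.7993]
P' = Q + AᵀP(A−BK) = [12.1246 2.2511; 2.2511 9.7993]
tr(P') = 21.9239


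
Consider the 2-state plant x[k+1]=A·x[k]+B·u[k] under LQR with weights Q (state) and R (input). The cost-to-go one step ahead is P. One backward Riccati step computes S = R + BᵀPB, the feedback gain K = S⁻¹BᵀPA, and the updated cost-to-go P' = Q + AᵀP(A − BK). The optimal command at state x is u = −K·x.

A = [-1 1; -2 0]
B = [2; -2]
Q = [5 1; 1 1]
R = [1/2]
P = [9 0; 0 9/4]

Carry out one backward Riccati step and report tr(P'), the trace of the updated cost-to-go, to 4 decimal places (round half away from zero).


BᵀP = [18.0000 -4.5000]
S = R + BᵀPB = [1/2] + [45.0000] = [45.5000]
BᵀPA = [-9.0000 18.0000]
K = S⁻¹·BᵀPA = [-0.1978 0.3956]
A−BK = [-0.6044 0.2088; -2.3956 0.7912]
AᵀP(A−BK) = [16.2198 -5.4396; -5.4396 1.8791]
P' = Q + AᵀP(A−BK) = [21.2198 -4.4396; -4.4396 2.8791]
tr(P') = 24.0989

24.0989


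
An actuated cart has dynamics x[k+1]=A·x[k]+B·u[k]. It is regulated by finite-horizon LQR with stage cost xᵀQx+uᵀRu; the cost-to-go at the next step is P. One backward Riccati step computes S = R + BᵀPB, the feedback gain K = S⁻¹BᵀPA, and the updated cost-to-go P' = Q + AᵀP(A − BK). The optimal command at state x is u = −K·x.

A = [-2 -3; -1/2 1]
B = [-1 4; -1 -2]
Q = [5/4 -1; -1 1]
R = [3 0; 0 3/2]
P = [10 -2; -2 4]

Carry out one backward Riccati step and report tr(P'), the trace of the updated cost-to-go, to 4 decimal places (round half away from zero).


BᵀP = [-8.0000 -2.0000; 44.0000 -16.0000]
S = R + BᵀPB = [3 0; 0 3/2] + [10.0000 -28.0000; -28.0000 208.0000] = [13.0000 -28.0000; -28.0000 209.5000]
BᵀPA = [17.0000 22.0000; -80.0000 -148.0000]
K = S⁻¹·BᵀPA = [0.6814 0.2398; -0.2908 -0.6744]
A−BK = [-0.1555 -0.0626; -0.4002 -0.1090]
AᵀP(A−BK) = [2.1531 0.9722; 0.9722 0.9142]
P' = Q + AᵀP(A−BK) = [3.4031 -0.0278; -0.0278 1.9142]
tr(P') = 5.3173

5.3173


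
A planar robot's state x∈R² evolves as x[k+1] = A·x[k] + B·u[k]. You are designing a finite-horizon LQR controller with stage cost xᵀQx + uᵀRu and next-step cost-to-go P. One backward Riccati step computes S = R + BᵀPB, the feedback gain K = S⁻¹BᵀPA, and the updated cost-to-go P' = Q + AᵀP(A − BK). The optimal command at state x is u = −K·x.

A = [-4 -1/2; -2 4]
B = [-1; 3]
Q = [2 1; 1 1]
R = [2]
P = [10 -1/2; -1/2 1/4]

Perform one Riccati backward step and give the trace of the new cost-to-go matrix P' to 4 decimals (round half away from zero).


BᵀP = [-11.5000 1.2500]
S = R + BᵀPB = [2] + [15.2500] = [17.2500]
BᵀPA = [43.5000 10.7500]
K = S⁻¹·BᵀPA = [2.5217 0.6232]
A−BK = [-1.4783 0.1232; -9.5652 2.1304]
AᵀP(A−BK) = [43.3043 -1.6087; -1.6087 1.8007]
P' = Q + AᵀP(A−BK) = [45.3043 -0.6087; -0.6087 2.8007]
tr(P') = 48.1051

48.1051


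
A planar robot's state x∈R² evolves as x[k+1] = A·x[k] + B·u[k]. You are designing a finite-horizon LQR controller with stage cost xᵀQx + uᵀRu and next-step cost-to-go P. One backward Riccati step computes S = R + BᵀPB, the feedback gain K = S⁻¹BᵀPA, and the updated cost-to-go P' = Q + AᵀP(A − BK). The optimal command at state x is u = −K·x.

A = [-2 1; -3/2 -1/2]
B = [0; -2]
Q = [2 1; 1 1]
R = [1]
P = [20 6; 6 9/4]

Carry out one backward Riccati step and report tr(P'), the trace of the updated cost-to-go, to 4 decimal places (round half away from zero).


BᵀP = [-12.0000 -4.5000]
S = R + BᵀPB = [1] + [9.0000] = [10.0000]
BᵀPA = [30.7500 -9.7500]
K = S⁻¹·BᵀPA = [3.0750 -0.9750]
A−BK = [-2.0000 1.0000; 4.6500 -2.4500]
AᵀP(A−BK) = [26.5063 -11.3313; -11.3313 5.0563]
P' = Q + AᵀP(A−BK) = [28.5063 -10.3313; -10.3313 6.0563]
tr(P') = 34.5625

34.5625


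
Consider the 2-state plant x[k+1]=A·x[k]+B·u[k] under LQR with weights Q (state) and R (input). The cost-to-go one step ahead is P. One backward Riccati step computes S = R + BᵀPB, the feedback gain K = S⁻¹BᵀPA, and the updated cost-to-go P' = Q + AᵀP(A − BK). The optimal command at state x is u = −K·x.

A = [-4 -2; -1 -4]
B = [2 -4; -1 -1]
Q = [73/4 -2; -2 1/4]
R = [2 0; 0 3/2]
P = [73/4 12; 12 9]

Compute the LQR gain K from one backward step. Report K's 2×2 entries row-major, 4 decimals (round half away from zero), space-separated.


-0.1075 0.9750 0.9658 1.2752

BᵀP = [24.5000 15.0000; -85.0000 -57.0000]
S = R + BᵀPB = [2 0; 0 3/2] + [34.0000 -113.0000; -113.0000 397.0000] = [36.0000 -113.0000; -113.0000 398.5000]
BᵀPA = [-113.0000 -109.0000; 397.0000 398.0000]
K = S⁻¹·BᵀPA = [-0.1075 0.9750; 0.9658 1.2752]
A−BK = [0.0780 1.1509; -0.1417 -1.7498]
AᵀP(A−BK) = [1.4486 1.9128; 1.9128 7.7378]
P' = Q + AᵀP(A−BK) = [19.6986 -0.0872; -0.0872 7.9878]
tr(P') = 27.6864


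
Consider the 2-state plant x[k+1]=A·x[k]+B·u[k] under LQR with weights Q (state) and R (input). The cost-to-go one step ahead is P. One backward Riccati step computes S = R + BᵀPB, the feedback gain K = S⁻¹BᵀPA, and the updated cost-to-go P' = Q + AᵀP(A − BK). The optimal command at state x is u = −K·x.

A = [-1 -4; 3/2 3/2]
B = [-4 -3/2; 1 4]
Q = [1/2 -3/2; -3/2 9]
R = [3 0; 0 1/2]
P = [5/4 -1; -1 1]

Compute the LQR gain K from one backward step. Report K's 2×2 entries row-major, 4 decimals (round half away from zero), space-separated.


0.0813 0.4074 0.3758 0.6366

BᵀP = [-6.0000 5.0000; -5.8750 5.5000]
S = R + BᵀPB = [3 0; 0 1/2] + [29.0000 29.0000; 29.0000 30.8125] = [32.0000 29.0000; 29.0000 31.3125]
BᵀPA = [13.5000 31.5000; 14.1250 31.7500]
K = S⁻¹·BᵀPA = [0.0813 0.4074; 0.3758 0.6366]
A−BK = [-0.1110 -1.4154; -0.0844 -1.4540]
AᵀP(A−BK) = [0.0942 0.2573; 0.2573 1.2029]
P' = Q + AᵀP(A−BK) = [0.5942 -1.2427; -1.2427 10.2029]
tr(P') = 10.7972


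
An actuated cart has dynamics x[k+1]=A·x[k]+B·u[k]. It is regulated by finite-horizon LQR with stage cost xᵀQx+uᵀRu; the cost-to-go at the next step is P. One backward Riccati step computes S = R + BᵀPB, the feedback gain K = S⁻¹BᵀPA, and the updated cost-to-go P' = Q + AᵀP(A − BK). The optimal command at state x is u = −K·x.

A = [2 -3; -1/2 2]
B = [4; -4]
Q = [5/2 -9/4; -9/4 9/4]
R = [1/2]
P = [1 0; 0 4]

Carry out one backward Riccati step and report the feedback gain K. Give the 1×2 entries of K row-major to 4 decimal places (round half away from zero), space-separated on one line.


BᵀP = [4.0000 -16.0000]
S = R + BᵀPB = [1/2] + [80.0000] = [80.5000]
BᵀPA = [16.0000 -44.0000]
K = S⁻¹·BᵀPA = [0.1988 -0.5466]
A−BK = [1.2050 -0.8137; 0.2950 -0.1863]
AᵀP(A−BK) = [1.8199 -1.2547; -1.2547 0.9503]
P' = Q + AᵀP(A−BK) = [4.3199 -3.5047; -3.5047 3.2003]
tr(P') = 7.5202

0.1988 -0.5466


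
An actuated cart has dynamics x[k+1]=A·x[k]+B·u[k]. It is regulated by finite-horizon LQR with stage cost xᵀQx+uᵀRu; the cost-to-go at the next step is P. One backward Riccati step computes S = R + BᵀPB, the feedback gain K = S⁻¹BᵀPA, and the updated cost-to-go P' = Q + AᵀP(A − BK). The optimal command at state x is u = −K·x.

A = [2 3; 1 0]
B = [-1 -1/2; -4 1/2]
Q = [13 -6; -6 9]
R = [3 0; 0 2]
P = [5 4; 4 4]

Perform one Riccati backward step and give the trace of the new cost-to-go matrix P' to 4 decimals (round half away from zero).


31.0182

BᵀP = [-21.0000 -20.0000; -0.5000 0.0000]
S = R + BᵀPB = [3 0; 0 2] + [101.0000 0.5000; 0.5000 0.2500] = [104.0000 0.5000; 0.5000 2.2500]
BᵀPA = [-62.0000 -63.0000; -1.0000 -1.5000]
K = S⁻¹·BᵀPA = [-0.5947 -0.6032; -0.3123 -0.5326]
A−BK = [1.2492 2.1305; -1.2225 -2.1465]
AᵀP(A−BK) = [2.8193 4.0684; 4.0684 6.1989]
P' = Q + AᵀP(A−BK) = [15.8193 -1.9316; -1.9316 15.1989]
tr(P') = 31.0182


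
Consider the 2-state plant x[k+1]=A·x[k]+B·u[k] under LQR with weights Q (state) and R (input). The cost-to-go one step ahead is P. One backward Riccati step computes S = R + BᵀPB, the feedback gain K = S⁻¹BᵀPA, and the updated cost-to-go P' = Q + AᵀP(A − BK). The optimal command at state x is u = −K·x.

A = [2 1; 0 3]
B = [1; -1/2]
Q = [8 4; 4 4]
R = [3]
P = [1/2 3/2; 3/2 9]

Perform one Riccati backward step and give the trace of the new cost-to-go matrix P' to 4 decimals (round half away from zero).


BᵀP = [-0.2500 -3.0000]
S = R + BᵀPB = [3] + [1.2500] = [4.2500]
BᵀPA = [-0.5000 -9.2500]
K = S⁻¹·BᵀPA = [-0.1176 -2.1765]
A−BK = [2.1176 3.1765; -0.0588 1.9118]
AᵀP(A−BK) = [1.9412 8.9118; 8.9118 70.3676]
P' = Q + AᵀP(A−BK) = [9.9412 12.9118; 12.9118 74.3676]
tr(P') = 84.3088

84.3088


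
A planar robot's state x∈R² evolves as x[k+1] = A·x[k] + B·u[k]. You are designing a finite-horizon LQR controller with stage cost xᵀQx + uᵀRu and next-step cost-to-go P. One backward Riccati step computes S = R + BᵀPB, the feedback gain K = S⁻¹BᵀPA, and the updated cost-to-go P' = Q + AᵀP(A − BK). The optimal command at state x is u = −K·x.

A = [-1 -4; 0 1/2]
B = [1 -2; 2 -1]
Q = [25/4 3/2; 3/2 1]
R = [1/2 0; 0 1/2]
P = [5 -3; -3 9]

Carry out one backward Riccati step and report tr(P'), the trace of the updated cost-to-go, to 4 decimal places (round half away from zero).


12.6217

BᵀP = [-1.0000 15.0000; -7.0000 -3.0000]
S = R + BᵀPB = [1/2 0; 0 1/2] + [29.0000 -13.0000; -13.0000 17.0000] = [29.5000 -13.0000; -13.0000 17.5000]
BᵀPA = [1.0000 11.5000; 7.0000 26.5000]
K = S⁻¹·BᵀPA = [0.3125 1.5716; 0.6321 2.6818]
A−BK = [-0.0482 -0.2081; 0.0072 0.0385]
AᵀP(A−BK) = [0.2628 1.1559; 1.1559 5.1089]
P' = Q + AᵀP(A−BK) = [6.5128 2.6559; 2.6559 6.1089]
tr(P') = 12.6217


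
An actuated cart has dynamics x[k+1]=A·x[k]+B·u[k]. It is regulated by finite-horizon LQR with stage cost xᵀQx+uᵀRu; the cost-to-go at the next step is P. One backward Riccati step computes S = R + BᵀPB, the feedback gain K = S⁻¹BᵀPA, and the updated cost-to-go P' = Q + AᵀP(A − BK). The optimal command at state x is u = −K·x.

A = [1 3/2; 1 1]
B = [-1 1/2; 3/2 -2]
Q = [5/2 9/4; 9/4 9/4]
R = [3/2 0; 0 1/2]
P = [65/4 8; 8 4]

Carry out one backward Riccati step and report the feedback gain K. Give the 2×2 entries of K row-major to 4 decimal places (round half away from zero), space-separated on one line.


-0.6920 -0.9481 -2.3183 -3.0761

BᵀP = [-4.2500 -2.0000; -7.8750 -4.0000]
S = R + BᵀPB = [3/2 0; 0 1/2] + [1.2500 1.8750; 1.8750 4.0625] = [2.7500 1.8750; 1.8750 4.5625]
BᵀPA = [-6.2500 -8.3750; -11.8750 -15.8125]
K = S⁻¹·BᵀPA = [-0.6920 -0.9481; -2.3183 -3.0761]
A−BK = [1.4671 2.0900; -2.5986 -3.7301]
AᵀP(A−BK) = [4.3945 5.9204; 5.9204 7.9810]
P' = Q + AᵀP(A−BK) = [6.8945 8.1704; 8.1704 10.2310]
tr(P') = 17.1254


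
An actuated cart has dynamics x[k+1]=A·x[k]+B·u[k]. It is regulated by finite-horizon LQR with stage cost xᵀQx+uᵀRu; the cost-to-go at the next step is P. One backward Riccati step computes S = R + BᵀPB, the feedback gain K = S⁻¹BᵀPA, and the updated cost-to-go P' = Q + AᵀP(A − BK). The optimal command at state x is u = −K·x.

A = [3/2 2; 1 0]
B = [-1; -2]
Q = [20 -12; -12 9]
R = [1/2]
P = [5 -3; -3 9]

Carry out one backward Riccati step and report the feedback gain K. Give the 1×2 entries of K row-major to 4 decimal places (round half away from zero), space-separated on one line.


BᵀP = [1.0000 -15.0000]
S = R + BᵀPB = [1/2] + [29.0000] = [29.5000]
BᵀPA = [-13.5000 2.0000]
K = S⁻¹·BᵀPA = [-0.4576 0.0678]
A−BK = [1.0424 2.0678; 0.0847 0.1356]
AᵀP(A−BK) = [5.0720 9.9153; 9.9153 19.8644]
P' = Q + AᵀP(A−BK) = [25.0720 -2.0847; -2.0847 28.8644]
tr(P') = 53.9364

-0.4576 0.0678


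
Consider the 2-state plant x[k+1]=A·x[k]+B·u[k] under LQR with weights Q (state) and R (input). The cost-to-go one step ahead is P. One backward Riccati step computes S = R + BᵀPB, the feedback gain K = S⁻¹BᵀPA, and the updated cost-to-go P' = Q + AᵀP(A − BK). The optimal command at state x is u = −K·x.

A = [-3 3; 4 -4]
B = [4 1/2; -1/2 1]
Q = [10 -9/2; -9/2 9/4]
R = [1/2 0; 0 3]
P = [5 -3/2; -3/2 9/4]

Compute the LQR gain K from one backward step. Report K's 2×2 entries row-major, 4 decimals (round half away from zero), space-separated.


-1.0912 1.0912 1.3093 -1.3093

BᵀP = [20.7500 -7.1250; 1.0000 1.5000]
S = R + BᵀPB = [1/2 0; 0 3] + [86.5625 3.2500; 3.2500 2.0000] = [87.0625 3.2500; 3.2500 5.0000]
BᵀPA = [-90.7500 90.7500; 3.0000 -3.0000]
K = S⁻¹·BᵀPA = [-1.0912 1.0912; 1.3093 -1.3093]
A−BK = [0.7103 -0.7103; 2.1451 -2.1451]
AᵀP(A−BK) = [14.0430 -14.0430; -14.0430 14.0430]
P' = Q + AᵀP(A−BK) = [24.0430 -18.5430; -18.5430 16.2930]
tr(P') = 40.3359
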